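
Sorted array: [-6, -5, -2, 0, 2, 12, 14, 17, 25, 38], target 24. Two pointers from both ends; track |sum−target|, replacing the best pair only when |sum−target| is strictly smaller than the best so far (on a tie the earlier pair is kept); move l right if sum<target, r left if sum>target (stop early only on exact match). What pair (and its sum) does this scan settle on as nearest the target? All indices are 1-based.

pair (-2, 25) with sum 23 (|Δ|=1)

[1,10] -6+38=32 d=8 * → r--
[1,9] -6+25=19 d=5 * → l++
[2,9] -5+25=20 d=4 * → l++
[3,9] -2+25=23 d=1 * → l++
[4,9] 0+25=25 d=1 → r--
[4,8] 0+17=17 d=7 → l++
[5,8] 2+17=19 d=5 → l++
[6,8] 12+17=29 d=5 → r--
[6,7] 12+14=26 d=2 → r--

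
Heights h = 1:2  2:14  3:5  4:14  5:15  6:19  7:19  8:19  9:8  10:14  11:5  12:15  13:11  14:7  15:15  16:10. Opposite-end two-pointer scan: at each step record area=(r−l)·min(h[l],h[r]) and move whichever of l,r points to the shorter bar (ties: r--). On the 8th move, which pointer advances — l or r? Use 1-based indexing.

r

[1,16] min(2,10)*15=30 best=30 * → l++
[2,16] min(14,10)*14=140 best=140 * → r--
[2,15] min(14,15)*13=182 best=182 * → l++
[3,15] min(5,15)*12=60 best=182 → l++
[4,15] min(14,15)*11=154 best=182 → l++
[5,15] min(15,15)*10=150 best=182 → r--
[5,14] min(15,7)*9=63 best=182 → r--
[5,13] min(15,11)*8=88 best=182 → r--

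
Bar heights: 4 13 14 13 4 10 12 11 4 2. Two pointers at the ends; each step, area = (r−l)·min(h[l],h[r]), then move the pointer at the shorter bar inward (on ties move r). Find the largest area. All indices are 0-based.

l=0 r=9: min(4,2)*9=18 best=18 *, r--
l=0 r=8: min(4,4)*8=32 best=32 *, r--
l=0 r=7: min(4,11)*7=28 best=32, l++
l=1 r=7: min(13,11)*6=66 best=66 *, r--
l=1 r=6: min(13,12)*5=60 best=66, r--
l=1 r=5: min(13,10)*4=40 best=66, r--
l=1 r=4: min(13,4)*3=12 best=66, r--
l=1 r=3: min(13,13)*2=26 best=66, r--
l=1 r=2: min(13,14)*1=13 best=66, l++

max area = 66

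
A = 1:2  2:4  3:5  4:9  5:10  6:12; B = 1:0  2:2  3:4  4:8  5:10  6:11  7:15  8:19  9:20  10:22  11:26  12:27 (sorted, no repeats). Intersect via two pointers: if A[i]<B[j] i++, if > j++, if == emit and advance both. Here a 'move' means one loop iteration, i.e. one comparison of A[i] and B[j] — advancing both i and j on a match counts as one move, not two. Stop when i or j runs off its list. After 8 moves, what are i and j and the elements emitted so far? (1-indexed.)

i=1 j=1: 2>0, j++
i=1 j=2: 2==2 emit, i++,j++
i=2 j=3: 4==4 emit, i++,j++
i=3 j=4: 5<8, i++
i=4 j=4: 9>8, j++
i=4 j=5: 9<10, i++
i=5 j=5: 10==10 emit, i++,j++
i=6 j=6: 12>11, j++

i=6, j=7, emitted=[2, 4, 10]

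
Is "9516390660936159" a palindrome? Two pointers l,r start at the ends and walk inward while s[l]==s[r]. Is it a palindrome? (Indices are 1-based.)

palindrome

l=1 r=16: '9'=='9', l++,r--
l=2 r=15: '5'=='5', l++,r--
l=3 r=14: '1'=='1', l++,r--
l=4 r=13: '6'=='6', l++,r--
l=5 r=12: '3'=='3', l++,r--
l=6 r=11: '9'=='9', l++,r--
l=7 r=10: '0'=='0', l++,r--
l=8 r=9: '6'=='6', l++,r--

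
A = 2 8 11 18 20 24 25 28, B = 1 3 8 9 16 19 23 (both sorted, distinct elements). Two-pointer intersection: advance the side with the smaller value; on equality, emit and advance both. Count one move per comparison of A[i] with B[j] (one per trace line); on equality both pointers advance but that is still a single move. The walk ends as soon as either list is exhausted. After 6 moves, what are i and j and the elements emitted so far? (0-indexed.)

[i=0,j=0] 2>1 → j++
[i=0,j=1] 2<3 → i++
[i=1,j=1] 8>3 → j++
[i=1,j=2] 8==8 emit → i++,j++
[i=2,j=3] 11>9 → j++
[i=2,j=4] 11<16 → i++

i=3, j=4, emitted=[8]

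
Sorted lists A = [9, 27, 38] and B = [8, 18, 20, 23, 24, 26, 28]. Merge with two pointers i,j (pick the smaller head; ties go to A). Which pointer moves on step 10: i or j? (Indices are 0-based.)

i=0 j=0: A[i]=9>B[j]=8 take 8, j++
i=0 j=1: A[i]=9<=B[j]=18 take 9, i++
i=1 j=1: A[i]=27>B[j]=18 take 18, j++
i=1 j=2: A[i]=27>B[j]=20 take 20, j++
i=1 j=3: A[i]=27>B[j]=23 take 23, j++
i=1 j=4: A[i]=27>B[j]=24 take 24, j++
i=1 j=5: A[i]=27>B[j]=26 take 26, j++
i=1 j=6: A[i]=27<=B[j]=28 take 27, i++
i=2 j=6: A[i]=38>B[j]=28 take 28, j++
i=2 j=7: B done, take A[i]=38, i++

i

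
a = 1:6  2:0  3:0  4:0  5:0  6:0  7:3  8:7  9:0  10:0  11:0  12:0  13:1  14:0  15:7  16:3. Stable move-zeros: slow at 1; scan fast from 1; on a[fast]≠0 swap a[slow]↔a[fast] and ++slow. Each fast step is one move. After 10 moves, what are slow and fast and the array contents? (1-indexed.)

slow=4, fast=11, a=[6, 3, 7, 0, 0, 0, 0, 0, 0, 0, 0, 0, 1, 0, 7, 3]

(s=1,f=1) a[fast]=6≠0 swap→a[1]=6 → slow++,fast++
(s=2,f=2) a[fast]=0 → fast++
(s=2,f=3) a[fast]=0 → fast++
(s=2,f=4) a[fast]=0 → fast++
(s=2,f=5) a[fast]=0 → fast++
(s=2,f=6) a[fast]=0 → fast++
(s=2,f=7) a[fast]=3≠0 swap→a[2]=3 → slow++,fast++
(s=3,f=8) a[fast]=7≠0 swap→a[3]=7 → slow++,fast++
(s=4,f=9) a[fast]=0 → fast++
(s=4,f=10) a[fast]=0 → fast++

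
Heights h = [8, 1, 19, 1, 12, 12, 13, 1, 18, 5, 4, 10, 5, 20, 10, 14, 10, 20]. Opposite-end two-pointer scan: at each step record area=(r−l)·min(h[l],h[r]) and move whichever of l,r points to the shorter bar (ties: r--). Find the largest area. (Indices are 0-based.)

max area = 285

[0,17] min(8,20)*17=136 best=136 * → l++
[1,17] min(1,20)*16=16 best=136 → l++
[2,17] min(19,20)*15=285 best=285 * → l++
[3,17] min(1,20)*14=14 best=285 → l++
[4,17] min(12,20)*13=156 best=285 → l++
[5,17] min(12,20)*12=144 best=285 → l++
[6,17] min(13,20)*11=143 best=285 → l++
[7,17] min(1,20)*10=10 best=285 → l++
[8,17] min(18,20)*9=162 best=285 → l++
[9,17] min(5,20)*8=40 best=285 → l++
[10,17] min(4,20)*7=28 best=285 → l++
[11,17] min(10,20)*6=60 best=285 → l++
[12,17] min(5,20)*5=25 best=285 → l++
[13,17] min(20,20)*4=80 best=285 → r--
[13,16] min(20,10)*3=30 best=285 → r--
[13,15] min(20,14)*2=28 best=285 → r--
[13,14] min(20,10)*1=10 best=285 → r--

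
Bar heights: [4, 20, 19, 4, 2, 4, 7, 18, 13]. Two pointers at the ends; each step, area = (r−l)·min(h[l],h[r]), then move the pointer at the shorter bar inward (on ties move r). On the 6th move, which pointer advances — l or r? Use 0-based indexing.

r

l=0 r=8: min(4,13)*8=32 best=32 *, l++
l=1 r=8: min(20,13)*7=91 best=91 *, r--
l=1 r=7: min(20,18)*6=108 best=108 *, r--
l=1 r=6: min(20,7)*5=35 best=108, r--
l=1 r=5: min(20,4)*4=16 best=108, r--
l=1 r=4: min(20,2)*3=6 best=108, r--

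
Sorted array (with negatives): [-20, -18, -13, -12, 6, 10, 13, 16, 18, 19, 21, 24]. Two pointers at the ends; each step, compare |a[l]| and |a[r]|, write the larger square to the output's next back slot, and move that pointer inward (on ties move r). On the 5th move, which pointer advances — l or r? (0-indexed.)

[0,11] |-20|<=|24| out[11]=576 → r--
[0,10] |-20|<=|21| out[10]=441 → r--
[0,9] |-20|>|19| out[9]=400 → l++
[1,9] |-18|<=|19| out[8]=361 → r--
[1,8] |-18|<=|18| out[7]=324 → r--

r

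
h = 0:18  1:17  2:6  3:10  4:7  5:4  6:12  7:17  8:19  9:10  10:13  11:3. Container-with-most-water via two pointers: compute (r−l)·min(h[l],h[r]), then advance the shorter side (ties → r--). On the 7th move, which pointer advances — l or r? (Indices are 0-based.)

l

[0,11] min(18,3)*11=33 best=33 * → r--
[0,10] min(18,13)*10=130 best=130 * → r--
[0,9] min(18,10)*9=90 best=130 → r--
[0,8] min(18,19)*8=144 best=144 * → l++
[1,8] min(17,19)*7=119 best=144 → l++
[2,8] min(6,19)*6=36 best=144 → l++
[3,8] min(10,19)*5=50 best=144 → l++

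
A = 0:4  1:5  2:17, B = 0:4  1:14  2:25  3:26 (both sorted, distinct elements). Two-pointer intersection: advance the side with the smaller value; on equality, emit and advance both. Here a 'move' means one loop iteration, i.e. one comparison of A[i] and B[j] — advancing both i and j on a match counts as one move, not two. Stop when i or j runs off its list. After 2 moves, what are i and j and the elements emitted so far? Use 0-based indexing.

i=2, j=1, emitted=[4]

i=0 j=0: 4==4 emit, i++,j++
i=1 j=1: 5<14, i++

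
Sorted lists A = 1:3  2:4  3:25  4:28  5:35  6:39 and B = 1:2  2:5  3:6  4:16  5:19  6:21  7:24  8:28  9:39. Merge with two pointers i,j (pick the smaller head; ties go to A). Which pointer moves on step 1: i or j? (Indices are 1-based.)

[i=1,j=1] A[i]=3>B[j]=2 take 2 → j++

j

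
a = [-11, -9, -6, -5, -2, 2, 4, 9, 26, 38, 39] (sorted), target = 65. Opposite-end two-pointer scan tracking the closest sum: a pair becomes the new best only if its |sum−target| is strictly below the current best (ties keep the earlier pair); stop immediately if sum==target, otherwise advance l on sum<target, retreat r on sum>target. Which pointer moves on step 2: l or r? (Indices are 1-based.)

l

l=1 r=11: -11+39=28 d=37 *, l++
l=2 r=11: -9+39=30 d=35 *, l++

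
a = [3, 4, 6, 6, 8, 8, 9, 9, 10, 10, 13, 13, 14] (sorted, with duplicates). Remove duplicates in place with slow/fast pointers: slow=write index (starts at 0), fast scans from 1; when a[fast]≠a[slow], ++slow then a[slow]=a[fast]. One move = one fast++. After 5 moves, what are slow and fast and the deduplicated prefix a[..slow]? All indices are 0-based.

slow=3, fast=6, prefix=[3, 4, 6, 8]

(s=0,f=1) a[fast]=4≠a[slow]=3 write a[1]=4 → slow++,fast++
(s=1,f=2) a[fast]=6≠a[slow]=4 write a[2]=6 → slow++,fast++
(s=2,f=3) a[fast]=6=a[slow] dup → fast++
(s=2,f=4) a[fast]=8≠a[slow]=6 write a[3]=8 → slow++,fast++
(s=3,f=5) a[fast]=8=a[slow] dup → fast++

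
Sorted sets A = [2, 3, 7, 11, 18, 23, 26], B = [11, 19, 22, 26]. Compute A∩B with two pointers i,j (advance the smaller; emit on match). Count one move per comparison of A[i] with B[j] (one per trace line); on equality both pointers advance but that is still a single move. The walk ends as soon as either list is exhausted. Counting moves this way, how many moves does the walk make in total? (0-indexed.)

[i=0,j=0] 2<11 → i++
[i=1,j=0] 3<11 → i++
[i=2,j=0] 7<11 → i++
[i=3,j=0] 11==11 emit → i++,j++
[i=4,j=1] 18<19 → i++
[i=5,j=1] 23>19 → j++
[i=5,j=2] 23>22 → j++
[i=5,j=3] 23<26 → i++
[i=6,j=3] 26==26 emit → i++,j++

9 moves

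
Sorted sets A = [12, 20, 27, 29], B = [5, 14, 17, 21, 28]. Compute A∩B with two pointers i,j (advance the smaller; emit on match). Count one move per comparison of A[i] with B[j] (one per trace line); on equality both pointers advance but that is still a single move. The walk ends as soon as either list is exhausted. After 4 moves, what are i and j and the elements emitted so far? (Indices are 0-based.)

i=1, j=3, emitted=[]

i=0 j=0: 12>5, j++
i=0 j=1: 12<14, i++
i=1 j=1: 20>14, j++
i=1 j=2: 20>17, j++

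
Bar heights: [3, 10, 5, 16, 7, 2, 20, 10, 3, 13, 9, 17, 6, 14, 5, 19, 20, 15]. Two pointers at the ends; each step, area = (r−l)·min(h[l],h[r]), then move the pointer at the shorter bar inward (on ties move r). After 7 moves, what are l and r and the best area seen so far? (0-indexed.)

l=0 r=17: min(3,15)*17=51 best=51 *, l++
l=1 r=17: min(10,15)*16=160 best=160 *, l++
l=2 r=17: min(5,15)*15=75 best=160, l++
l=3 r=17: min(16,15)*14=210 best=210 *, r--
l=3 r=16: min(16,20)*13=208 best=210, l++
l=4 r=16: min(7,20)*12=84 best=210, l++
l=5 r=16: min(2,20)*11=22 best=210, l++

l=6, r=16, best area=210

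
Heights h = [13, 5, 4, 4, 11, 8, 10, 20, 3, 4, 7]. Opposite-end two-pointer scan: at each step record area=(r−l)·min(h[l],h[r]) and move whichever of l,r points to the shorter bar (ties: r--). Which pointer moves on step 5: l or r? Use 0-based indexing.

[0,10] min(13,7)*10=70 best=70 * → r--
[0,9] min(13,4)*9=36 best=70 → r--
[0,8] min(13,3)*8=24 best=70 → r--
[0,7] min(13,20)*7=91 best=91 * → l++
[1,7] min(5,20)*6=30 best=91 → l++

l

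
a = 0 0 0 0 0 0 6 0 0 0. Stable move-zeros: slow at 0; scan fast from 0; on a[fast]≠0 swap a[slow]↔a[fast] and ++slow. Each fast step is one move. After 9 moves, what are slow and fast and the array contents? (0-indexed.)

slow=1, fast=9, a=[6, 0, 0, 0, 0, 0, 0, 0, 0, 0]

(s=0,f=0) a[fast]=0 → fast++
(s=0,f=1) a[fast]=0 → fast++
(s=0,f=2) a[fast]=0 → fast++
(s=0,f=3) a[fast]=0 → fast++
(s=0,f=4) a[fast]=0 → fast++
(s=0,f=5) a[fast]=0 → fast++
(s=0,f=6) a[fast]=6≠0 swap→a[0]=6 → slow++,fast++
(s=1,f=7) a[fast]=0 → fast++
(s=1,f=8) a[fast]=0 → fast++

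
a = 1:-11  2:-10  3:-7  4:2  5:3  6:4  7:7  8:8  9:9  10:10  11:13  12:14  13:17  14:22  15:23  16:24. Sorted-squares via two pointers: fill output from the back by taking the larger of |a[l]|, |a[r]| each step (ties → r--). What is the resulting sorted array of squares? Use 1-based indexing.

[4, 9, 16, 49, 49, 64, 81, 100, 100, 121, 169, 196, 289, 484, 529, 576]

[1,16] |-11|<=|24| out[16]=576 → r--
[1,15] |-11|<=|23| out[15]=529 → r--
[1,14] |-11|<=|22| out[14]=484 → r--
[1,13] |-11|<=|17| out[13]=289 → r--
[1,12] |-11|<=|14| out[12]=196 → r--
[1,11] |-11|<=|13| out[11]=169 → r--
[1,10] |-11|>|10| out[10]=121 → l++
[2,10] |-10|<=|10| out[9]=100 → r--
[2,9] |-10|>|9| out[8]=100 → l++
[3,9] |-7|<=|9| out[7]=81 → r--
[3,8] |-7|<=|8| out[6]=64 → r--
[3,7] |-7|<=|7| out[5]=49 → r--
[3,6] |-7|>|4| out[4]=49 → l++
[4,6] |2|<=|4| out[3]=16 → r--
[4,5] |2|<=|3| out[2]=9 → r--
[4,4] |2|<=|2| out[1]=4 → r--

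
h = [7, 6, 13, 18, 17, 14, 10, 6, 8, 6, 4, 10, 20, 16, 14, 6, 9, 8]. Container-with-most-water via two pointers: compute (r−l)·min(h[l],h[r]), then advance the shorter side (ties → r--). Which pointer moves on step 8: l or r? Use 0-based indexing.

[0,17] min(7,8)*17=119 best=119 * → l++
[1,17] min(6,8)*16=96 best=119 → l++
[2,17] min(13,8)*15=120 best=120 * → r--
[2,16] min(13,9)*14=126 best=126 * → r--
[2,15] min(13,6)*13=78 best=126 → r--
[2,14] min(13,14)*12=156 best=156 * → l++
[3,14] min(18,14)*11=154 best=156 → r--
[3,13] min(18,16)*10=160 best=160 * → r--

r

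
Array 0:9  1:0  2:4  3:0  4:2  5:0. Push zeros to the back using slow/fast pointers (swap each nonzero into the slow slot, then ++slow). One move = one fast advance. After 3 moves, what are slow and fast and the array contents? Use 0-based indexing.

(s=0,f=0) a[fast]=9≠0 swap→a[0]=9 → slow++,fast++
(s=1,f=1) a[fast]=0 → fast++
(s=1,f=2) a[fast]=4≠0 swap→a[1]=4 → slow++,fast++

slow=2, fast=3, a=[9, 4, 0, 0, 2, 0]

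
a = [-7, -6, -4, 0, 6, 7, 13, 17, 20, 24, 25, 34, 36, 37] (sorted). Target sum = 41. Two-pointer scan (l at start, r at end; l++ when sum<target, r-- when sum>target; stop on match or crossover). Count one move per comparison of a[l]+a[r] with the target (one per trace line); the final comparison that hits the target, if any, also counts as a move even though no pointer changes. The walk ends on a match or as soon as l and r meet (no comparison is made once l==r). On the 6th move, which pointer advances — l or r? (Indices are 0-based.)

[0,13] -7+37=30 <41 → l++
[1,13] -6+37=31 <41 → l++
[2,13] -4+37=33 <41 → l++
[3,13] 0+37=37 <41 → l++
[4,13] 6+37=43 >41 → r--
[4,12] 6+36=42 >41 → r--

r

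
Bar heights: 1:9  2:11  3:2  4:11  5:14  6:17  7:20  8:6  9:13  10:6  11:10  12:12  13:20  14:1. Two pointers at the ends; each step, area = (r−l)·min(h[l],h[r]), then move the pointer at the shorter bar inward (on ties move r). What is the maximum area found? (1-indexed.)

l=1 r=14: min(9,1)*13=13 best=13 *, r--
l=1 r=13: min(9,20)*12=108 best=108 *, l++
l=2 r=13: min(11,20)*11=121 best=121 *, l++
l=3 r=13: min(2,20)*10=20 best=121, l++
l=4 r=13: min(11,20)*9=99 best=121, l++
l=5 r=13: min(14,20)*8=112 best=121, l++
l=6 r=13: min(17,20)*7=119 best=121, l++
l=7 r=13: min(20,20)*6=120 best=121, r--
l=7 r=12: min(20,12)*5=60 best=121, r--
l=7 r=11: min(20,10)*4=40 best=121, r--
l=7 r=10: min(20,6)*3=18 best=121, r--
l=7 r=9: min(20,13)*2=26 best=121, r--
l=7 r=8: min(20,6)*1=6 best=121, r--

max area = 121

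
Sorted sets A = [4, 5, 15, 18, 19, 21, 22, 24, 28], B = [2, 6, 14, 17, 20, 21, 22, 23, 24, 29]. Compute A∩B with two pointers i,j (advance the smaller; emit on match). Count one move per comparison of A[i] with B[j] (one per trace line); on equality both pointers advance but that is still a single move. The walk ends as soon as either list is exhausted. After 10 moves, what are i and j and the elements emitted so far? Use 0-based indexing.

i=5, j=5, emitted=[]

[i=0,j=0] 4>2 → j++
[i=0,j=1] 4<6 → i++
[i=1,j=1] 5<6 → i++
[i=2,j=1] 15>6 → j++
[i=2,j=2] 15>14 → j++
[i=2,j=3] 15<17 → i++
[i=3,j=3] 18>17 → j++
[i=3,j=4] 18<20 → i++
[i=4,j=4] 19<20 → i++
[i=5,j=4] 21>20 → j++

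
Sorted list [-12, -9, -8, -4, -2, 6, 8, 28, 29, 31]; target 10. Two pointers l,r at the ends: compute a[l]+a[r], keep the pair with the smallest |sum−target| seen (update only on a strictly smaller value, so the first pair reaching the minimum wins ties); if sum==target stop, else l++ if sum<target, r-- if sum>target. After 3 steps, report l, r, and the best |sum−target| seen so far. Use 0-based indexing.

l=0, r=6, best |Δ|=6

[0,9] -12+31=19 d=9 * → r--
[0,8] -12+29=17 d=7 * → r--
[0,7] -12+28=16 d=6 * → r--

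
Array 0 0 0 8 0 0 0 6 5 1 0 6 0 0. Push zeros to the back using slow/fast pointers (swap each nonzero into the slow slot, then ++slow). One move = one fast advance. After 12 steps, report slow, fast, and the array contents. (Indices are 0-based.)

(s=0,f=0) a[fast]=0 → fast++
(s=0,f=1) a[fast]=0 → fast++
(s=0,f=2) a[fast]=0 → fast++
(s=0,f=3) a[fast]=8≠0 swap→a[0]=8 → slow++,fast++
(s=1,f=4) a[fast]=0 → fast++
(s=1,f=5) a[fast]=0 → fast++
(s=1,f=6) a[fast]=0 → fast++
(s=1,f=7) a[fast]=6≠0 swap→a[1]=6 → slow++,fast++
(s=2,f=8) a[fast]=5≠0 swap→a[2]=5 → slow++,fast++
(s=3,f=9) a[fast]=1≠0 swap→a[3]=1 → slow++,fast++
(s=4,f=10) a[fast]=0 → fast++
(s=4,f=11) a[fast]=6≠0 swap→a[4]=6 → slow++,fast++

slow=5, fast=12, a=[8, 6, 5, 1, 6, 0, 0, 0, 0, 0, 0, 0, 0, 0]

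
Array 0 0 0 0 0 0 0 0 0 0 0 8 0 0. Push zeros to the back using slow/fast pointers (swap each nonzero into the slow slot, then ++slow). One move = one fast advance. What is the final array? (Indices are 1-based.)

slow=1 fast=1: a[fast]=0, fast++
slow=1 fast=2: a[fast]=0, fast++
slow=1 fast=3: a[fast]=0, fast++
slow=1 fast=4: a[fast]=0, fast++
slow=1 fast=5: a[fast]=0, fast++
slow=1 fast=6: a[fast]=0, fast++
slow=1 fast=7: a[fast]=0, fast++
slow=1 fast=8: a[fast]=0, fast++
slow=1 fast=9: a[fast]=0, fast++
slow=1 fast=10: a[fast]=0, fast++
slow=1 fast=11: a[fast]=0, fast++
slow=1 fast=12: a[fast]=8≠0 swap→a[1]=8, slow++,fast++
slow=2 fast=13: a[fast]=0, fast++
slow=2 fast=14: a[fast]=0, fast++

[8, 0, 0, 0, 0, 0, 0, 0, 0, 0, 0, 0, 0, 0]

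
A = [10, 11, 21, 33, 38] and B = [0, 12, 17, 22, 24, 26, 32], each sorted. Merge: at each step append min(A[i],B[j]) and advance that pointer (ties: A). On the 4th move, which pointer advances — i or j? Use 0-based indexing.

i=0 j=0: A[i]=10>B[j]=0 take 0, j++
i=0 j=1: A[i]=10<=B[j]=12 take 10, i++
i=1 j=1: A[i]=11<=B[j]=12 take 11, i++
i=2 j=1: A[i]=21>B[j]=12 take 12, j++

j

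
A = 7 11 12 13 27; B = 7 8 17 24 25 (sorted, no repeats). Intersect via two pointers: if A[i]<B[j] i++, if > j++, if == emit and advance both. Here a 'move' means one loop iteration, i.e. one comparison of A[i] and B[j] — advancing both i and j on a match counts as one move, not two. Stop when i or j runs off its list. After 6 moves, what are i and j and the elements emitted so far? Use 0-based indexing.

i=4, j=3, emitted=[7]

i=0 j=0: 7==7 emit, i++,j++
i=1 j=1: 11>8, j++
i=1 j=2: 11<17, i++
i=2 j=2: 12<17, i++
i=3 j=2: 13<17, i++
i=4 j=2: 27>17, j++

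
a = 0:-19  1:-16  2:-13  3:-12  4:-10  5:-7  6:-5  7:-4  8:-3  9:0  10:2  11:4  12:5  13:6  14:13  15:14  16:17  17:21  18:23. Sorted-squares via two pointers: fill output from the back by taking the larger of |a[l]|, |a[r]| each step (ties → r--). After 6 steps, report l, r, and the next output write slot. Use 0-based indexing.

l=2, r=14, next write slot=12

[0,18] |-19|<=|23| out[18]=529 → r--
[0,17] |-19|<=|21| out[17]=441 → r--
[0,16] |-19|>|17| out[16]=361 → l++
[1,16] |-16|<=|17| out[15]=289 → r--
[1,15] |-16|>|14| out[14]=256 → l++
[2,15] |-13|<=|14| out[13]=196 → r--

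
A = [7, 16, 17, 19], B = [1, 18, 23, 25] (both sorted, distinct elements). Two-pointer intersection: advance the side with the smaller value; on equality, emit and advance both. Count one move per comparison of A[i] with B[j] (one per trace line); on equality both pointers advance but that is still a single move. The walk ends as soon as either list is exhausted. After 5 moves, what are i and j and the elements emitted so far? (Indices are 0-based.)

[i=0,j=0] 7>1 → j++
[i=0,j=1] 7<18 → i++
[i=1,j=1] 16<18 → i++
[i=2,j=1] 17<18 → i++
[i=3,j=1] 19>18 → j++

i=3, j=2, emitted=[]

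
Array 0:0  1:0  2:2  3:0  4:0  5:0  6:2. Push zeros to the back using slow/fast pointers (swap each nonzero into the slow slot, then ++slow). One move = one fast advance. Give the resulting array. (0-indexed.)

slow=0 fast=0: a[fast]=0, fast++
slow=0 fast=1: a[fast]=0, fast++
slow=0 fast=2: a[fast]=2≠0 swap→a[0]=2, slow++,fast++
slow=1 fast=3: a[fast]=0, fast++
slow=1 fast=4: a[fast]=0, fast++
slow=1 fast=5: a[fast]=0, fast++
slow=1 fast=6: a[fast]=2≠0 swap→a[1]=2, slow++,fast++

[2, 2, 0, 0, 0, 0, 0]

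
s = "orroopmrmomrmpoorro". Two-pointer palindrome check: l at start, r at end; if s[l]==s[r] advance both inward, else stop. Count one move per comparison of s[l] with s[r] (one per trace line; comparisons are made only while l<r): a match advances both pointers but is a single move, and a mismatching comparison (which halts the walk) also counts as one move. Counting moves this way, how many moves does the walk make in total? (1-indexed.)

9 moves

[1,19] 'o'=='o' → l++,r--
[2,18] 'r'=='r' → l++,r--
[3,17] 'r'=='r' → l++,r--
[4,16] 'o'=='o' → l++,r--
[5,15] 'o'=='o' → l++,r--
[6,14] 'p'=='p' → l++,r--
[7,13] 'm'=='m' → l++,r--
[8,12] 'r'=='r' → l++,r--
[9,11] 'm'=='m' → l++,r--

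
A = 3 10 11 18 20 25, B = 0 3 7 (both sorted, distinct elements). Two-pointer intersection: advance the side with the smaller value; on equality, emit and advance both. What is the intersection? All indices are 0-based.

i=0 j=0: 3>0, j++
i=0 j=1: 3==3 emit, i++,j++
i=1 j=2: 10>7, j++

intersection = [3]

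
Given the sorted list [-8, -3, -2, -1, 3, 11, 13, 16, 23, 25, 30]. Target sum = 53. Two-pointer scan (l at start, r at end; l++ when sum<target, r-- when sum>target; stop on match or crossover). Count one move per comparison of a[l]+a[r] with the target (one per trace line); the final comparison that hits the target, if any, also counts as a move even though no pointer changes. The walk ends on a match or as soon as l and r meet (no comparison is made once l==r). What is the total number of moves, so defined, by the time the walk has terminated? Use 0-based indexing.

9 moves

l=0 r=10: -8+30=22 <53, l++
l=1 r=10: -3+30=27 <53, l++
l=2 r=10: -2+30=28 <53, l++
l=3 r=10: -1+30=29 <53, l++
l=4 r=10: 3+30=33 <53, l++
l=5 r=10: 11+30=41 <53, l++
l=6 r=10: 13+30=43 <53, l++
l=7 r=10: 16+30=46 <53, l++
l=8 r=10: 23+30=53, found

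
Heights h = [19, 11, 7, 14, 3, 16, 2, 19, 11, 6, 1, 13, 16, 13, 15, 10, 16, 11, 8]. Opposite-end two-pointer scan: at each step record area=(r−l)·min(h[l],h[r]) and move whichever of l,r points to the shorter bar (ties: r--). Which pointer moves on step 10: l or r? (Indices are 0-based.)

[0,18] min(19,8)*18=144 best=144 * → r--
[0,17] min(19,11)*17=187 best=187 * → r--
[0,16] min(19,16)*16=256 best=256 * → r--
[0,15] min(19,10)*15=150 best=256 → r--
[0,14] min(19,15)*14=210 best=256 → r--
[0,13] min(19,13)*13=169 best=256 → r--
[0,12] min(19,16)*12=192 best=256 → r--
[0,11] min(19,13)*11=143 best=256 → r--
[0,10] min(19,1)*10=10 best=256 → r--
[0,9] min(19,6)*9=54 best=256 → r--

r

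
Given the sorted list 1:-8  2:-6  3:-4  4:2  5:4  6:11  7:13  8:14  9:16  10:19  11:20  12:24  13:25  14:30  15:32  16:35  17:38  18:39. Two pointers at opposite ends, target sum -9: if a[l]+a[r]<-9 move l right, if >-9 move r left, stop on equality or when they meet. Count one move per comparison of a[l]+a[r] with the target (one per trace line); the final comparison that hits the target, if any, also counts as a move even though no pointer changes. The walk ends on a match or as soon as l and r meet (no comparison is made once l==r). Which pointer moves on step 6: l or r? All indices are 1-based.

[1,18] -8+39=31 >-9 → r--
[1,17] -8+38=30 >-9 → r--
[1,16] -8+35=27 >-9 → r--
[1,15] -8+32=24 >-9 → r--
[1,14] -8+30=22 >-9 → r--
[1,13] -8+25=17 >-9 → r--

r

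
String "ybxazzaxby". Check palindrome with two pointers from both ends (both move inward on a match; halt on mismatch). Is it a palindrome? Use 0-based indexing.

palindrome

l=0 r=9: 'y'=='y', l++,r--
l=1 r=8: 'b'=='b', l++,r--
l=2 r=7: 'x'=='x', l++,r--
l=3 r=6: 'a'=='a', l++,r--
l=4 r=5: 'z'=='z', l++,r--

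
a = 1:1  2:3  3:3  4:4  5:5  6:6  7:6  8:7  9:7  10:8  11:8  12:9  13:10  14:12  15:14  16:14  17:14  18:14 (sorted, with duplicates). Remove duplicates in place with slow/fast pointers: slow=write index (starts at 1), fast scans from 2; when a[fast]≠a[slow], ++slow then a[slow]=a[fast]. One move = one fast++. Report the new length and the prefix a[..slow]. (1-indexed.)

slow=1 fast=2: a[fast]=3≠a[slow]=1 write a[2]=3, slow++,fast++
slow=2 fast=3: a[fast]=3=a[slow] dup, fast++
slow=2 fast=4: a[fast]=4≠a[slow]=3 write a[3]=4, slow++,fast++
slow=3 fast=5: a[fast]=5≠a[slow]=4 write a[4]=5, slow++,fast++
slow=4 fast=6: a[fast]=6≠a[slow]=5 write a[5]=6, slow++,fast++
slow=5 fast=7: a[fast]=6=a[slow] dup, fast++
slow=5 fast=8: a[fast]=7≠a[slow]=6 write a[6]=7, slow++,fast++
slow=6 fast=9: a[fast]=7=a[slow] dup, fast++
slow=6 fast=10: a[fast]=8≠a[slow]=7 write a[7]=8, slow++,fast++
slow=7 fast=11: a[fast]=8=a[slow] dup, fast++
slow=7 fast=12: a[fast]=9≠a[slow]=8 write a[8]=9, slow++,fast++
slow=8 fast=13: a[fast]=10≠a[slow]=9 write a[9]=10, slow++,fast++
slow=9 fast=14: a[fast]=12≠a[slow]=10 write a[10]=12, slow++,fast++
slow=10 fast=15: a[fast]=14≠a[slow]=12 write a[11]=14, slow++,fast++
slow=11 fast=16: a[fast]=14=a[slow] dup, fast++
slow=11 fast=17: a[fast]=14=a[slow] dup, fast++
slow=11 fast=18: a[fast]=14=a[slow] dup, fast++

length 11; prefix = [1, 3, 4, 5, 6, 7, 8, 9, 10, 12, 14]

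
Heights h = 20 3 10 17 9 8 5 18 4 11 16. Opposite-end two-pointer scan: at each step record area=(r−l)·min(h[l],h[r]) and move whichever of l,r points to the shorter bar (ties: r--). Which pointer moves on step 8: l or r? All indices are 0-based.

r

l=0 r=10: min(20,16)*10=160 best=160 *, r--
l=0 r=9: min(20,11)*9=99 best=160, r--
l=0 r=8: min(20,4)*8=32 best=160, r--
l=0 r=7: min(20,18)*7=126 best=160, r--
l=0 r=6: min(20,5)*6=30 best=160, r--
l=0 r=5: min(20,8)*5=40 best=160, r--
l=0 r=4: min(20,9)*4=36 best=160, r--
l=0 r=3: min(20,17)*3=51 best=160, r--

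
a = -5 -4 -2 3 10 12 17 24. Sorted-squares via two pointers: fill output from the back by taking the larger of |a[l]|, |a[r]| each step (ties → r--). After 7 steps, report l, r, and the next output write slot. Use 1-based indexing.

l=3, r=3, next write slot=1

l=1 r=8: |-5|<=|24| out[8]=576, r--
l=1 r=7: |-5|<=|17| out[7]=289, r--
l=1 r=6: |-5|<=|12| out[6]=144, r--
l=1 r=5: |-5|<=|10| out[5]=100, r--
l=1 r=4: |-5|>|3| out[4]=25, l++
l=2 r=4: |-4|>|3| out[3]=16, l++
l=3 r=4: |-2|<=|3| out[2]=9, r--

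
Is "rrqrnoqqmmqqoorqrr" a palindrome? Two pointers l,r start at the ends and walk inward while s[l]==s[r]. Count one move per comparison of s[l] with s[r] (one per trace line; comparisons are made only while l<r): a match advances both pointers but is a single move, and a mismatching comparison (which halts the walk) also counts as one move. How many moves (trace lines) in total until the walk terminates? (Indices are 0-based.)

l=0 r=17: 'r'=='r', l++,r--
l=1 r=16: 'r'=='r', l++,r--
l=2 r=15: 'q'=='q', l++,r--
l=3 r=14: 'r'=='r', l++,r--
l=4 r=13: 'n'!='o', stop

5 moves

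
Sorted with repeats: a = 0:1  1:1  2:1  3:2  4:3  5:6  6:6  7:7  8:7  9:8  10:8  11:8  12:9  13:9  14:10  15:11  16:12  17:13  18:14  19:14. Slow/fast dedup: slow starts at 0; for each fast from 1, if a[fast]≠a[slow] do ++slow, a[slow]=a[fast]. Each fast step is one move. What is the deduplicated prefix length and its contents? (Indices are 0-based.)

slow=0 fast=1: a[fast]=1=a[slow] dup, fast++
slow=0 fast=2: a[fast]=1=a[slow] dup, fast++
slow=0 fast=3: a[fast]=2≠a[slow]=1 write a[1]=2, slow++,fast++
slow=1 fast=4: a[fast]=3≠a[slow]=2 write a[2]=3, slow++,fast++
slow=2 fast=5: a[fast]=6≠a[slow]=3 write a[3]=6, slow++,fast++
slow=3 fast=6: a[fast]=6=a[slow] dup, fast++
slow=3 fast=7: a[fast]=7≠a[slow]=6 write a[4]=7, slow++,fast++
slow=4 fast=8: a[fast]=7=a[slow] dup, fast++
slow=4 fast=9: a[fast]=8≠a[slow]=7 write a[5]=8, slow++,fast++
slow=5 fast=10: a[fast]=8=a[slow] dup, fast++
slow=5 fast=11: a[fast]=8=a[slow] dup, fast++
slow=5 fast=12: a[fast]=9≠a[slow]=8 write a[6]=9, slow++,fast++
slow=6 fast=13: a[fast]=9=a[slow] dup, fast++
slow=6 fast=14: a[fast]=10≠a[slow]=9 write a[7]=10, slow++,fast++
slow=7 fast=15: a[fast]=11≠a[slow]=10 write a[8]=11, slow++,fast++
slow=8 fast=16: a[fast]=12≠a[slow]=11 write a[9]=12, slow++,fast++
slow=9 fast=17: a[fast]=13≠a[slow]=12 write a[10]=13, slow++,fast++
slow=10 fast=18: a[fast]=14≠a[slow]=13 write a[11]=14, slow++,fast++
slow=11 fast=19: a[fast]=14=a[slow] dup, fast++

length 12; prefix = [1, 2, 3, 6, 7, 8, 9, 10, 11, 12, 13, 14]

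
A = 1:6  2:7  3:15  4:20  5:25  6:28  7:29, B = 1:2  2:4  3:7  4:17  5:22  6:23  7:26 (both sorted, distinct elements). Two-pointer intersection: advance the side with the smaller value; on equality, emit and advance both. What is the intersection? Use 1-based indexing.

[i=1,j=1] 6>2 → j++
[i=1,j=2] 6>4 → j++
[i=1,j=3] 6<7 → i++
[i=2,j=3] 7==7 emit → i++,j++
[i=3,j=4] 15<17 → i++
[i=4,j=4] 20>17 → j++
[i=4,j=5] 20<22 → i++
[i=5,j=5] 25>22 → j++
[i=5,j=6] 25>23 → j++
[i=5,j=7] 25<26 → i++
[i=6,j=7] 28>26 → j++

intersection = [7]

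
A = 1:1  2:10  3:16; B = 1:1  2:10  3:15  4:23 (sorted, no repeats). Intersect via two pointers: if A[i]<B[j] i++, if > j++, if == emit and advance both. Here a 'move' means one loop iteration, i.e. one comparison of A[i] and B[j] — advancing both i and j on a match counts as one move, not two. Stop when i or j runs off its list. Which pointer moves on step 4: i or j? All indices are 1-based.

[i=1,j=1] 1==1 emit → i++,j++
[i=2,j=2] 10==10 emit → i++,j++
[i=3,j=3] 16>15 → j++
[i=3,j=4] 16<23 → i++

i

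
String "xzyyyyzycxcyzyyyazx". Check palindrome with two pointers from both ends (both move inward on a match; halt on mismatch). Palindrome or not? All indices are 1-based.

l=1 r=19: 'x'=='x', l++,r--
l=2 r=18: 'z'=='z', l++,r--
l=3 r=17: 'y'!='a', stop

not a palindrome (mismatch at 3,17)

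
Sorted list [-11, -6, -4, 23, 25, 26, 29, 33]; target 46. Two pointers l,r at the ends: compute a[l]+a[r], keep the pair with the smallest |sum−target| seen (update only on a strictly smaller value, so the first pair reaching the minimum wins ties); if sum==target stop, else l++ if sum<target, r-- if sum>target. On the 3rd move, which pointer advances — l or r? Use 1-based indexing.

l=1 r=8: -11+33=22 d=24 *, l++
l=2 r=8: -6+33=27 d=19 *, l++
l=3 r=8: -4+33=29 d=17 *, l++

l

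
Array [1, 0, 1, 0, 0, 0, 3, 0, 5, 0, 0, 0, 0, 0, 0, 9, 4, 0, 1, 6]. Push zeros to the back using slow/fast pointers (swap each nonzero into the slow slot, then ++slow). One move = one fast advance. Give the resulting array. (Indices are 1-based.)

[1, 1, 3, 5, 9, 4, 1, 6, 0, 0, 0, 0, 0, 0, 0, 0, 0, 0, 0, 0]

slow=1 fast=1: a[fast]=1≠0 swap→a[1]=1, slow++,fast++
slow=2 fast=2: a[fast]=0, fast++
slow=2 fast=3: a[fast]=1≠0 swap→a[2]=1, slow++,fast++
slow=3 fast=4: a[fast]=0, fast++
slow=3 fast=5: a[fast]=0, fast++
slow=3 fast=6: a[fast]=0, fast++
slow=3 fast=7: a[fast]=3≠0 swap→a[3]=3, slow++,fast++
slow=4 fast=8: a[fast]=0, fast++
slow=4 fast=9: a[fast]=5≠0 swap→a[4]=5, slow++,fast++
slow=5 fast=10: a[fast]=0, fast++
slow=5 fast=11: a[fast]=0, fast++
slow=5 fast=12: a[fast]=0, fast++
slow=5 fast=13: a[fast]=0, fast++
slow=5 fast=14: a[fast]=0, fast++
slow=5 fast=15: a[fast]=0, fast++
slow=5 fast=16: a[fast]=9≠0 swap→a[5]=9, slow++,fast++
slow=6 fast=17: a[fast]=4≠0 swap→a[6]=4, slow++,fast++
slow=7 fast=18: a[fast]=0, fast++
slow=7 fast=19: a[fast]=1≠0 swap→a[7]=1, slow++,fast++
slow=8 fast=20: a[fast]=6≠0 swap→a[8]=6, slow++,fast++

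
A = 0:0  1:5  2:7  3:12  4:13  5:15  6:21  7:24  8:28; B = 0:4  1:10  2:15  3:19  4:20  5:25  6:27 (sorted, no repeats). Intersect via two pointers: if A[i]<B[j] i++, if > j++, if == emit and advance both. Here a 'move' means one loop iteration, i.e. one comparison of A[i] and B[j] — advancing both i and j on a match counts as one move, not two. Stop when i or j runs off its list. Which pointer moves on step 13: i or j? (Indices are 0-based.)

i=0 j=0: 0<4, i++
i=1 j=0: 5>4, j++
i=1 j=1: 5<10, i++
i=2 j=1: 7<10, i++
i=3 j=1: 12>10, j++
i=3 j=2: 12<15, i++
i=4 j=2: 13<15, i++
i=5 j=2: 15==15 emit, i++,j++
i=6 j=3: 21>19, j++
i=6 j=4: 21>20, j++
i=6 j=5: 21<25, i++
i=7 j=5: 24<25, i++
i=8 j=5: 28>25, j++

j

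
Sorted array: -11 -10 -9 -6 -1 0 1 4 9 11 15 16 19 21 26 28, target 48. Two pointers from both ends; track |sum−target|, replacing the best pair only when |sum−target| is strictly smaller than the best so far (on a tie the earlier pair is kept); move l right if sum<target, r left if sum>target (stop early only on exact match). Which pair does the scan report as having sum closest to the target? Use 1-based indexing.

l=1 r=16: -11+28=17 d=31 *, l++
l=2 r=16: -10+28=18 d=30 *, l++
l=3 r=16: -9+28=19 d=29 *, l++
l=4 r=16: -6+28=22 d=26 *, l++
l=5 r=16: -1+28=27 d=21 *, l++
l=6 r=16: 0+28=28 d=20 *, l++
l=7 r=16: 1+28=29 d=19 *, l++
l=8 r=16: 4+28=32 d=16 *, l++
l=9 r=16: 9+28=37 d=11 *, l++
l=10 r=16: 11+28=39 d=9 *, l++
l=11 r=16: 15+28=43 d=5 *, l++
l=12 r=16: 16+28=44 d=4 *, l++
l=13 r=16: 19+28=47 d=1 *, l++
l=14 r=16: 21+28=49 d=1, r--
l=14 r=15: 21+26=47 d=1, l++

pair (19, 28) with sum 47 (|Δ|=1)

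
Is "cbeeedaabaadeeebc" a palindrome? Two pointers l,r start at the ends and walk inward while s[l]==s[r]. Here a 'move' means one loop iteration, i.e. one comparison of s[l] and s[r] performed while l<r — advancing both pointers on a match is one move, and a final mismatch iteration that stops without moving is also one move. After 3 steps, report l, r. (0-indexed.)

l=3, r=13

[0,16] 'c'=='c' → l++,r--
[1,15] 'b'=='b' → l++,r--
[2,14] 'e'=='e' → l++,r--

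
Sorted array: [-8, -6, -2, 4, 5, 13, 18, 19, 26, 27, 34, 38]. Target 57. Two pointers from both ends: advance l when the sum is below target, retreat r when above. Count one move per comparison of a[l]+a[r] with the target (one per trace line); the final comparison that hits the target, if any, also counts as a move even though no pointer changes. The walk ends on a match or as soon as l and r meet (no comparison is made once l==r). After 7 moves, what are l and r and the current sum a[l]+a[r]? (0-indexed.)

l=7, r=11, sum=57

[0,11] -8+38=30 <57 → l++
[1,11] -6+38=32 <57 → l++
[2,11] -2+38=36 <57 → l++
[3,11] 4+38=42 <57 → l++
[4,11] 5+38=43 <57 → l++
[5,11] 13+38=51 <57 → l++
[6,11] 18+38=56 <57 → l++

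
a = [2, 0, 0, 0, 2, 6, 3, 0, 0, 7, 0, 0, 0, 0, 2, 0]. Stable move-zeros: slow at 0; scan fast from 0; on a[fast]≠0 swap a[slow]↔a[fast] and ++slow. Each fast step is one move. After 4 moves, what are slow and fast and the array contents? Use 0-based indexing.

(s=0,f=0) a[fast]=2≠0 swap→a[0]=2 → slow++,fast++
(s=1,f=1) a[fast]=0 → fast++
(s=1,f=2) a[fast]=0 → fast++
(s=1,f=3) a[fast]=0 → fast++

slow=1, fast=4, a=[2, 0, 0, 0, 2, 6, 3, 0, 0, 7, 0, 0, 0, 0, 2, 0]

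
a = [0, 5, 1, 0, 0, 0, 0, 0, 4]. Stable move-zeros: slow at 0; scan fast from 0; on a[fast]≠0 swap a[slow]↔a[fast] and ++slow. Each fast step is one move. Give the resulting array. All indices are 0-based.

(s=0,f=0) a[fast]=0 → fast++
(s=0,f=1) a[fast]=5≠0 swap→a[0]=5 → slow++,fast++
(s=1,f=2) a[fast]=1≠0 swap→a[1]=1 → slow++,fast++
(s=2,f=3) a[fast]=0 → fast++
(s=2,f=4) a[fast]=0 → fast++
(s=2,f=5) a[fast]=0 → fast++
(s=2,f=6) a[fast]=0 → fast++
(s=2,f=7) a[fast]=0 → fast++
(s=2,f=8) a[fast]=4≠0 swap→a[2]=4 → slow++,fast++

[5, 1, 4, 0, 0, 0, 0, 0, 0]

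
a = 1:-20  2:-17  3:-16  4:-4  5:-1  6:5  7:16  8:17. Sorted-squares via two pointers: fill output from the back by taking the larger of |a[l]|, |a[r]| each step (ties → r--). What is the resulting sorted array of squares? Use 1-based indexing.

[1, 16, 25, 256, 256, 289, 289, 400]

l=1 r=8: |-20|>|17| out[8]=400, l++
l=2 r=8: |-17|<=|17| out[7]=289, r--
l=2 r=7: |-17|>|16| out[6]=289, l++
l=3 r=7: |-16|<=|16| out[5]=256, r--
l=3 r=6: |-16|>|5| out[4]=256, l++
l=4 r=6: |-4|<=|5| out[3]=25, r--
l=4 r=5: |-4|>|-1| out[2]=16, l++
l=5 r=5: |-1|<=|-1| out[1]=1, r--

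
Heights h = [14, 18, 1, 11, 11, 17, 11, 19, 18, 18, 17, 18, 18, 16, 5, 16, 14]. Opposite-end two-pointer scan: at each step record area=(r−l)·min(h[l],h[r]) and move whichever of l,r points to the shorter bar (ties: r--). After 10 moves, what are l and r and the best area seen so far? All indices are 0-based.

l=1, r=7, best area=224

l=0 r=16: min(14,14)*16=224 best=224 *, r--
l=0 r=15: min(14,16)*15=210 best=224, l++
l=1 r=15: min(18,16)*14=224 best=224, r--
l=1 r=14: min(18,5)*13=65 best=224, r--
l=1 r=13: min(18,16)*12=192 best=224, r--
l=1 r=12: min(18,18)*11=198 best=224, r--
l=1 r=11: min(18,18)*10=180 best=224, r--
l=1 r=10: min(18,17)*9=153 best=224, r--
l=1 r=9: min(18,18)*8=144 best=224, r--
l=1 r=8: min(18,18)*7=126 best=224, r--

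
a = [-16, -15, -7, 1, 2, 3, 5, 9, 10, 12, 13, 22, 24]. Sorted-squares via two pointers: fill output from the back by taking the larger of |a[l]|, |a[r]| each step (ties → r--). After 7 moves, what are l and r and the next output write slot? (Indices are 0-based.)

[0,12] |-16|<=|24| out[12]=576 → r--
[0,11] |-16|<=|22| out[11]=484 → r--
[0,10] |-16|>|13| out[10]=256 → l++
[1,10] |-15|>|13| out[9]=225 → l++
[2,10] |-7|<=|13| out[8]=169 → r--
[2,9] |-7|<=|12| out[7]=144 → r--
[2,8] |-7|<=|10| out[6]=100 → r--

l=2, r=7, next write slot=5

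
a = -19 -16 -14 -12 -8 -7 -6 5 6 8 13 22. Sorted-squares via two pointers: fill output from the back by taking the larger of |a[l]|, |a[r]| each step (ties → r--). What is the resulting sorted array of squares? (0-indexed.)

l=0 r=11: |-19|<=|22| out[11]=484, r--
l=0 r=10: |-19|>|13| out[10]=361, l++
l=1 r=10: |-16|>|13| out[9]=256, l++
l=2 r=10: |-14|>|13| out[8]=196, l++
l=3 r=10: |-12|<=|13| out[7]=169, r--
l=3 r=9: |-12|>|8| out[6]=144, l++
l=4 r=9: |-8|<=|8| out[5]=64, r--
l=4 r=8: |-8|>|6| out[4]=64, l++
l=5 r=8: |-7|>|6| out[3]=49, l++
l=6 r=8: |-6|<=|6| out[2]=36, r--
l=6 r=7: |-6|>|5| out[1]=36, l++
l=7 r=7: |5|<=|5| out[0]=25, r--

[25, 36, 36, 49, 64, 64, 144, 169, 196, 256, 361, 484]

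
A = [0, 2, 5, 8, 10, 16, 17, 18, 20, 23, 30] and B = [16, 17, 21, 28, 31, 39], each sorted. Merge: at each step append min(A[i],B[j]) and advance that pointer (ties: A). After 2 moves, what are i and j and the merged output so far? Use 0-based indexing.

i=0 j=0: A[i]=0<=B[j]=16 take 0, i++
i=1 j=0: A[i]=2<=B[j]=16 take 2, i++

i=2, j=0, merged so far=[0, 2]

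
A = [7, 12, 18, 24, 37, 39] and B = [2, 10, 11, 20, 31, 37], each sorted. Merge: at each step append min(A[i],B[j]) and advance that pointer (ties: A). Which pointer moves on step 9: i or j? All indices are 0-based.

[i=0,j=0] A[i]=7>B[j]=2 take 2 → j++
[i=0,j=1] A[i]=7<=B[j]=10 take 7 → i++
[i=1,j=1] A[i]=12>B[j]=10 take 10 → j++
[i=1,j=2] A[i]=12>B[j]=11 take 11 → j++
[i=1,j=3] A[i]=12<=B[j]=20 take 12 → i++
[i=2,j=3] A[i]=18<=B[j]=20 take 18 → i++
[i=3,j=3] A[i]=24>B[j]=20 take 20 → j++
[i=3,j=4] A[i]=24<=B[j]=31 take 24 → i++
[i=4,j=4] A[i]=37>B[j]=31 take 31 → j++

j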